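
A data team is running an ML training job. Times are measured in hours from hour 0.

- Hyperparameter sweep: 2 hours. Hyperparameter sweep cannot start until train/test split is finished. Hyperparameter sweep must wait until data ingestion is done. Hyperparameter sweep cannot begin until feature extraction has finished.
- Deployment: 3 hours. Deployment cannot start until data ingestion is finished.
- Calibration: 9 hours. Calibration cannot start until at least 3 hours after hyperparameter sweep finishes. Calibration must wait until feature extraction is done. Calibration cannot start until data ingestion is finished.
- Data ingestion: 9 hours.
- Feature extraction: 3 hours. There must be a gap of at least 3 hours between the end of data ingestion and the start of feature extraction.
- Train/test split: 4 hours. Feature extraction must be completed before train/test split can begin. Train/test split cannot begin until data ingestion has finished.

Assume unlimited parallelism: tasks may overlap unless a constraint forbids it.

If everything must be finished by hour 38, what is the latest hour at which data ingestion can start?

5

Calibration has no dependents, so it just needs to finish by hour 38. Starting by 38 − 9 = hour 29 achieves that.
Hyperparameter sweep has to be done before calibration (must start by hour 29, minus 3-hour gap → hour 26). That means finishing by hour 26, i.e. starting by 26 − 2 = hour 24.
Since hyperparameter sweep (must start by hour 24) depends on it, train/test split must finish by hour 24. Backing off its 4-hour duration gives a latest start of hour 20.
Feature extraction must finish in time for train/test split (must start by hour 20); hyperparameter sweep (must start by hour 24); calibration (must start by hour 29). The tightest is hour 20, so feature extraction must start by 20 − 3 = hour 17.
To finish by hour 38, deployment (duration 3) must start no later than hour 35.
For data ingestion: feature extraction (must start by hour 17, minus 3-hour gap → hour 14); train/test split (must start by hour 20); hyperparameter sweep (must start by hour 24); calibration (must start by hour 29); deployment (must start by hour 35). The most restrictive is hour 14; with a 9-hour duration, data ingestion must start by hour 5.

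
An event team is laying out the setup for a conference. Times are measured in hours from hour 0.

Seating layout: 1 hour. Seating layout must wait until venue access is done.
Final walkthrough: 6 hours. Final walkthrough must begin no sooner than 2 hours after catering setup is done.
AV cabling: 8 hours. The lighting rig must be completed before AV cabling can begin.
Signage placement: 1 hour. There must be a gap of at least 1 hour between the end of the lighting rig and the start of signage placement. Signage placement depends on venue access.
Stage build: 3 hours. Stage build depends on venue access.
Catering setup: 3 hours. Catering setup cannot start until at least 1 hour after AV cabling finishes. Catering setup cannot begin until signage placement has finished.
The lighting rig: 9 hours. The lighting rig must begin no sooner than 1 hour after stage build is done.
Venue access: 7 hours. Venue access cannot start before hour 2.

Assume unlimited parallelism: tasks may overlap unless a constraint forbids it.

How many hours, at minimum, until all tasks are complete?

42

After its own release at hour 2, venue access can start at hour 2 and finishes at hour 9.
After venue access (finishes hour 9), seating layout can start at hour 9 and finishes at hour 10.
Stage build waits on venue access (finishes hour 9), so it starts at hour 9 and finishes at 9 + 3 = hour 12.
The lighting rig waits on stage build (finishes hour 12, plus 1-hour gap → hour 13), so it starts at hour 13 and finishes at 13 + 9 = hour 22.
Signage placement cannot start until the lighting rig (finishes hour 22, plus 1-hour gap → hour 23); venue access (finishes hour 9). The controlling bound is hour 23, so signage placement finishes at 23 + 1 = hour 24.
AV cabling cannot begin until the lighting rig (finishes hour 22). It runs from hour 22 to 22 + 8 = hour 30.
Catering setup has to wait for AV cabling (finishes hour 30, plus 1-hour gap → hour 31); signage placement (finishes hour 24). The latest of these is hour 31, so catering setup runs hour 31 to 31 + 3 = hour 34.
After catering setup (finishes hour 34, plus 2-hour gap → hour 36), final walkthrough can start at hour 36 and finishes at hour 42.
All tasks are finished once the last one completes. Finish times: Venue access at 9, Stage build at 12, The lighting rig at 22, AV cabling at 30, Seating layout at 10, Signage placement at 24, Catering setup at 34, Final walkthrough at 42. The latest is hour 42.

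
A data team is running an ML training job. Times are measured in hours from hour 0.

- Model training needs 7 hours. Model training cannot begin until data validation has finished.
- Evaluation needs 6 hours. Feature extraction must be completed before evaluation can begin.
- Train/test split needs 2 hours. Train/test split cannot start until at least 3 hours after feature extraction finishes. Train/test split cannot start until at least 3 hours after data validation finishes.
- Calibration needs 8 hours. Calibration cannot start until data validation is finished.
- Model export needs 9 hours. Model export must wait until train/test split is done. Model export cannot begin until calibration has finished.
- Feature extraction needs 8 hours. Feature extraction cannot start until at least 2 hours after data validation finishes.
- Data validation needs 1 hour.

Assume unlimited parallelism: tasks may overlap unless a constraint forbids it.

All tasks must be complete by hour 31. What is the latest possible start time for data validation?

6

To finish by hour 31, model export (duration 9) must start no later than hour 22.
Train/test split feeds into model export (must start by hour 22); so train/test split must finish by hour 22 and therefore start by hour 20.
Evaluation must finish by hour 31; it takes 6 hours, so it must start by 31 − 6 = hour 25.
Feature extraction feeds train/test split (must start by hour 20, minus 3-hour gap → hour 17); evaluation (must start by hour 25). Taking the minimum, feature extraction must finish by hour 17 and start by 17 − 8 = hour 9.
To finish by hour 31, model training (duration 7) must start no later than hour 24.
Calibration must finish before model export (must start by hour 22). With an 8-hour duration, calibration must start by 22 − 8 = hour 14.
For data validation: feature extraction (must start by hour 9, minus 2-hour gap → hour 7); train/test split (must start by hour 20, minus 3-hour gap → hour 17); model training (must start by hour 24); calibration (must start by hour 14). The most restrictive is hour 7; with a 1-hour duration, data validation must start by hour 6.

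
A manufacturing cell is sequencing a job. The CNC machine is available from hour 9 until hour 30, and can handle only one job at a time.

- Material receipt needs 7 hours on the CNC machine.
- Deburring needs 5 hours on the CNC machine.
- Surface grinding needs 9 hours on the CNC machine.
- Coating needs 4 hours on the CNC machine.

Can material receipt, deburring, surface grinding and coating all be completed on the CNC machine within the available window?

The CNC machine window is 30 − 9 = 21 hours.
Running back to back, the jobs need 7 + 5 + 9 + 4 = 25 hours on the CNC machine.
Since 25 > 21, they cannot all fit.

No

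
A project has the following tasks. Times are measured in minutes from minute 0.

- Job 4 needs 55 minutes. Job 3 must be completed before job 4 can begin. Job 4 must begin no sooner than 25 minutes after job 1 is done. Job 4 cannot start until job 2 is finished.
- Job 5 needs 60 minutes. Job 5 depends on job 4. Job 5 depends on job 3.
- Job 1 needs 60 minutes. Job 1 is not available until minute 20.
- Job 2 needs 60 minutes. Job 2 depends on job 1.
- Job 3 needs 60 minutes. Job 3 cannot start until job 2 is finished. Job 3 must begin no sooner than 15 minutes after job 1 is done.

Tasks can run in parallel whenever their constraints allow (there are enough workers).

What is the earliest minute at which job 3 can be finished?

200

Job 1 cannot begin until its own release at minute 20. It runs from minute 20 to 20 + 60 = minute 80.
After job 1 (finishes minute 80), job 2 can start at minute 80 and finishes at minute 140.
For job 3: job 2 (finishes minute 140); job 1 (finishes minute 80, plus 15-minute gap → minute 95). Taking the maximum gives a start of minute 140, and it finishes at 140 + 60 = minute 200.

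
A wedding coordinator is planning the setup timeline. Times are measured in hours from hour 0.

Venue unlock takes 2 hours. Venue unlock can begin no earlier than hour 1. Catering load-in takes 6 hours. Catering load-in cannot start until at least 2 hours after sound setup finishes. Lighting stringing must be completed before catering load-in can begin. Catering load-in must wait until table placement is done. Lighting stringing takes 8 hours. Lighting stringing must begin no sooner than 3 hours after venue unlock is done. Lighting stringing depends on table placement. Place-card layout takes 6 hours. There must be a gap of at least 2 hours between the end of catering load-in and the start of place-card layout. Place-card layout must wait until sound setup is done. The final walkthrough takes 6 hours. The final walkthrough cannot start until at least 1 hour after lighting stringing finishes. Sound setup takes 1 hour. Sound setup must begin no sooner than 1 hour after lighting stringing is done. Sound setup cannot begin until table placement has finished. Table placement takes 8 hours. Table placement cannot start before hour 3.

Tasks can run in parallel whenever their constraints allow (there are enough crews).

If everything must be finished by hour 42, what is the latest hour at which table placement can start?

Place-card layout must finish by hour 42; it takes 6 hours, so it must start by 42 − 6 = hour 36.
Since place-card layout (must start by hour 36, minus 2-hour gap → hour 34) depends on it, catering load-in must finish by hour 34. Backing off its 6-hour duration gives a latest start of hour 28.
Sound setup must finish in time for catering load-in (must start by hour 28, minus 2-hour gap → hour 26); place-card layout (must start by hour 36). The tightest is hour 26, so sound setup must start by 26 − 1 = hour 25.
To finish by hour 42, the final walkthrough (duration 6) must start no later than hour 36.
Lighting stringing has several dependents: sound setup (must start by hour 25, minus 1-hour gap → hour 24); catering load-in (must start by hour 28); the final walkthrough (must start by hour 36, minus 1-hour gap → hour 35). The earliest of those limits is hour 24, so lighting stringing must start by 24 − 8 = hour 16.
Table placement must finish in time for lighting stringing (must start by hour 16); sound setup (must start by hour 25); catering load-in (must start by hour 28). The tightest is hour 16, so table placement must start by 16 − 8 = hour 8.

8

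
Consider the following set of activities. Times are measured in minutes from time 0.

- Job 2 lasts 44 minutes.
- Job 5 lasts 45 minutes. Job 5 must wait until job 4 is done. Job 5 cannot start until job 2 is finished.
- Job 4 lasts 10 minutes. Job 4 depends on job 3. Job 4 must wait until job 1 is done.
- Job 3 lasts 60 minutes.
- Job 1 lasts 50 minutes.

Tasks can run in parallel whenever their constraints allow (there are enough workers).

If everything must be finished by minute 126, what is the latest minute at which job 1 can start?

21

Nothing follows job 5; the deadline of minute 126 is its only limit. It must start by 126 − 45 = minute 81.
Job 4 must finish before job 5 (must start by minute 81). With a 10-minute duration, job 4 must start by 81 − 10 = minute 71.
Job 1 has to be done before job 4 (must start by minute 71). That means finishing by minute 71, i.e. starting by 71 − 50 = minute 21.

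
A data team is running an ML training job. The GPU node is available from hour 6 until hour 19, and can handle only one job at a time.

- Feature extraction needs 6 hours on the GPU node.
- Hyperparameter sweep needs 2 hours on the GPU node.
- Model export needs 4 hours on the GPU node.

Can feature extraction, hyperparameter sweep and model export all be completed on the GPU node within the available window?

The GPU node window is 19 − 6 = 13 hours.
Running back to back, the jobs need 6 + 2 + 4 = 12 hours on the GPU node.
Since 12 ≤ 13, they fit within the window.

Yes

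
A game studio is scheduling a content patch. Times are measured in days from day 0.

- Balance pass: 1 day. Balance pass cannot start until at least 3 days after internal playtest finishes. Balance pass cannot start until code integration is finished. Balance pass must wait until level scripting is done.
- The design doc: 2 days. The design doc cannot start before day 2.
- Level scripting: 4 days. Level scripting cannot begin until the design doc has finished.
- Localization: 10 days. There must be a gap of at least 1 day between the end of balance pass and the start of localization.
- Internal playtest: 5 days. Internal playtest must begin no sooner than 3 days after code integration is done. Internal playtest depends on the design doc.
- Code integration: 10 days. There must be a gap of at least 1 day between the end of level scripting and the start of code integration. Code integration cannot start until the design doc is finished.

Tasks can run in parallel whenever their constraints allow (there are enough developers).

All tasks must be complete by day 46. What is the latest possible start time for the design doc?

6

To finish by day 46, localization (duration 10) must start no later than day 36.
Balance pass feeds into localization (must start by day 36, minus 1-day gap → day 35); so balance pass must finish by day 35 and therefore start by day 34.
Internal playtest must finish before balance pass (must start by day 34, minus 3-day gap → day 31). With a 5-day duration, internal playtest must start by 31 − 5 = day 26.
Code integration must finish in time for internal playtest (must start by day 26, minus 3-day gap → day 23); balance pass (must start by day 34). The tightest is day 23, so code integration must start by 23 − 10 = day 13.
Level scripting has several dependents: code integration (must start by day 13, minus 1-day gap → day 12); balance pass (must start by day 34). The earliest of those limits is day 12, so level scripting must start by 12 − 4 = day 8.
The design doc must finish in time for level scripting (must start by day 8); code integration (must start by day 13); internal playtest (must start by day 26). The tightest is day 8, so the design doc must start by 8 − 2 = day 6.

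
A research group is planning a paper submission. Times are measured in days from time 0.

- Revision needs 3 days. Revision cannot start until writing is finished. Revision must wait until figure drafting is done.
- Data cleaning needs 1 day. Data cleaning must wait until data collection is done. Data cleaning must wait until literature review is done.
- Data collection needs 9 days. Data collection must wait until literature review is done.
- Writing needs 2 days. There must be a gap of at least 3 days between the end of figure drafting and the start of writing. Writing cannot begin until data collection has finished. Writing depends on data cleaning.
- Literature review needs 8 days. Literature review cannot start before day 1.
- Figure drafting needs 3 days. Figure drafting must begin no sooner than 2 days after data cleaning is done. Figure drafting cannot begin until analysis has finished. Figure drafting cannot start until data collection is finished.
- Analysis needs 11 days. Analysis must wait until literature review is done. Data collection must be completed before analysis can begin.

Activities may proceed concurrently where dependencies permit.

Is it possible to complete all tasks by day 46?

Yes

After its own release at day 1, literature review can start at day 1 and finishes at day 9.
After literature review (finishes day 9), data collection can start at day 9 and finishes at day 18.
Analysis needs all of literature review (finishes day 9); data collection (finishes day 18). That puts its earliest start at day 18; it finishes at 18 + 11 = day 29.
Data cleaning cannot start until data collection (finishes day 18); literature review (finishes day 9). The controlling bound is day 18, so data cleaning finishes at 18 + 1 = day 19.
Figure drafting cannot start until data cleaning (finishes day 19, plus 2-day gap → day 21); analysis (finishes day 29); data collection (finishes day 18). The controlling bound is day 29, so figure drafting finishes at 29 + 3 = day 32.
Writing needs all of figure drafting (finishes day 32, plus 3-day gap → day 35); data collection (finishes day 18); data cleaning (finishes day 19). That puts its earliest start at day 35; it finishes at 35 + 2 = day 37.
Revision needs all of writing (finishes day 37); figure drafting (finishes day 32). That puts its earliest start at day 37; it finishes at 37 + 3 = day 40.
Every task is finished by day 40, which is no later than the deadline of 46, so the schedule is feasible.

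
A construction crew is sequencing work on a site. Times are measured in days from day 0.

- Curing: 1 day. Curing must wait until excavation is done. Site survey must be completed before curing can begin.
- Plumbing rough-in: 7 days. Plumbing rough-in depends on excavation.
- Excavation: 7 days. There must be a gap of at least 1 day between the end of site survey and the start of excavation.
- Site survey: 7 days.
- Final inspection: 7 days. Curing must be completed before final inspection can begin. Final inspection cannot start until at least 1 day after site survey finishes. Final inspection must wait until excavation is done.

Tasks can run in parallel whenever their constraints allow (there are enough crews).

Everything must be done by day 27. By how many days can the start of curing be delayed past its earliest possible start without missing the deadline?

4

Site survey can start immediately at day 0; it finishes at day 7.
After site survey (finishes day 7, plus 1-day gap → day 8), excavation can start at day 8 and finishes at day 15.
Curing needs all of excavation (finishes day 15); site survey (finishes day 7). That puts its earliest start at day 15; it finishes at 15 + 1 = day 16.

Working backward from the deadline:
Final inspection has no dependents, so it just needs to finish by day 27. Starting by 27 − 7 = day 20 achieves that.
Curing has to be done before final inspection (must start by day 20). That means finishing by day 20, i.e. starting by 20 − 1 = day 19.
So curing can start as early as day 15 and as late as day 19, giving 19 − 15 = 4 days of slack.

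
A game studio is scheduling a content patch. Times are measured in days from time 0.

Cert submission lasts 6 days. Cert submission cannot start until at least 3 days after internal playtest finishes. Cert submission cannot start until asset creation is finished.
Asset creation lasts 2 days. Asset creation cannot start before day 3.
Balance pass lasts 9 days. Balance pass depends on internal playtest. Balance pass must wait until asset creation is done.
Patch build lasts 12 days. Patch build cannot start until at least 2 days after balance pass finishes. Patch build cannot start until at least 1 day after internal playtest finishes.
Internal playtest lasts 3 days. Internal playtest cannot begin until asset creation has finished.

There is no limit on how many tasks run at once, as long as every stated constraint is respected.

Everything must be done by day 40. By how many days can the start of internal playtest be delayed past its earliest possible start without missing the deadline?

9

Asset creation waits on its own release at day 3, so it starts at day 3 and finishes at 3 + 2 = day 5.
Internal playtest cannot begin until asset creation (finishes day 5). It runs from day 5 to 5 + 3 = day 8.

Working backward from the deadline:
To finish by day 40, patch build (duration 12) must start no later than day 28.
Balance pass feeds into patch build (must start by day 28, minus 2-day gap → day 26); so balance pass must finish by day 26 and therefore start by day 17.
Nothing follows cert submission; the deadline of day 40 is its only limit. It must start by 40 − 6 = day 34.
Internal playtest feeds balance pass (must start by day 17); cert submission (must start by day 34, minus 3-day gap → day 31); patch build (must start by day 28, minus 1-day gap → day 27). Taking the minimum, internal playtest must finish by day 17 and start by 17 − 3 = day 14.
So internal playtest can start as early as day 5 and as late as day 14, giving 14 − 5 = 9 days of slack.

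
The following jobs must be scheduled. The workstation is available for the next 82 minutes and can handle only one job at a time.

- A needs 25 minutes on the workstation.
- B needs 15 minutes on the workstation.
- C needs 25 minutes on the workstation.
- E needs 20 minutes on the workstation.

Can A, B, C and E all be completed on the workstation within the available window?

No

Running back to back, the jobs need 25 + 15 + 25 + 20 = 85 minutes on the workstation.
Since 85 > 82, they cannot all fit.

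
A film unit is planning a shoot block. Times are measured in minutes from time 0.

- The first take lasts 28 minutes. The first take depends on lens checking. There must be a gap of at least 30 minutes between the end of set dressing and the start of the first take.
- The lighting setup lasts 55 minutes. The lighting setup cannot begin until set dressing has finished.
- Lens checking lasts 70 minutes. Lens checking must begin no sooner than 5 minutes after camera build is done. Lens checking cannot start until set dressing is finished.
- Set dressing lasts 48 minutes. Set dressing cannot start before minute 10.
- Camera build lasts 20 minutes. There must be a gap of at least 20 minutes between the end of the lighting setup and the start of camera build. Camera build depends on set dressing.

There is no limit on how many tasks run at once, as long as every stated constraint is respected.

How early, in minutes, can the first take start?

Set dressing waits on its own release at minute 10, so it starts at minute 10 and finishes at 10 + 48 = minute 58.
After set dressing (finishes minute 58), the lighting setup can start at minute 58 and finishes at minute 113.
Camera build has to wait for the lighting setup (finishes minute 113, plus 20-minute gap → minute 133); set dressing (finishes minute 58). The latest of these is minute 133, so camera build runs minute 133 to 133 + 20 = minute 153.
Lens checking has to wait for camera build (finishes minute 153, plus 5-minute gap → minute 158); set dressing (finishes minute 58). The latest of these is minute 158, so lens checking runs minute 158 to 158 + 70 = minute 228.
The first take waits on lens checking (finishes minute 228); set dressing (finishes minute 58, plus 30-minute gap → minute 88). The latest of these is minute 228, which is the earliest the first take can start.

228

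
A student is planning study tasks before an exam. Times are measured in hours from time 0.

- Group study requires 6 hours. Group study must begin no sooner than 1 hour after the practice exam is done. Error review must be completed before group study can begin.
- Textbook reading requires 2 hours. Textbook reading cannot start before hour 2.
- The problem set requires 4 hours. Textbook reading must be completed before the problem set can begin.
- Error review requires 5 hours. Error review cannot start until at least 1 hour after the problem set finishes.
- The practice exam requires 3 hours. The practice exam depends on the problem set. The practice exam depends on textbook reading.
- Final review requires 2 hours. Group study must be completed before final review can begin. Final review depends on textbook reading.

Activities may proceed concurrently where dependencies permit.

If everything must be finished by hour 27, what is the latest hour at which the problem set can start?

Final review has no dependents, so it just needs to finish by hour 27. Starting by 27 − 2 = hour 25 achieves that.
Group study feeds into final review (must start by hour 25); so group study must finish by hour 25 and therefore start by hour 19.
The practice exam has to be done before group study (must start by hour 19, minus 1-hour gap → hour 18). That means finishing by hour 18, i.e. starting by 18 − 3 = hour 15.
Error review must finish before group study (must start by hour 19). With a 5-hour duration, error review must start by 19 − 5 = hour 14.
The problem set has several dependents: the practice exam (must start by hour 15); error review (must start by hour 14, minus 1-hour gap → hour 13). The earliest of those limits is hour 13, so the problem set must start by 13 − 4 = hour 9.

9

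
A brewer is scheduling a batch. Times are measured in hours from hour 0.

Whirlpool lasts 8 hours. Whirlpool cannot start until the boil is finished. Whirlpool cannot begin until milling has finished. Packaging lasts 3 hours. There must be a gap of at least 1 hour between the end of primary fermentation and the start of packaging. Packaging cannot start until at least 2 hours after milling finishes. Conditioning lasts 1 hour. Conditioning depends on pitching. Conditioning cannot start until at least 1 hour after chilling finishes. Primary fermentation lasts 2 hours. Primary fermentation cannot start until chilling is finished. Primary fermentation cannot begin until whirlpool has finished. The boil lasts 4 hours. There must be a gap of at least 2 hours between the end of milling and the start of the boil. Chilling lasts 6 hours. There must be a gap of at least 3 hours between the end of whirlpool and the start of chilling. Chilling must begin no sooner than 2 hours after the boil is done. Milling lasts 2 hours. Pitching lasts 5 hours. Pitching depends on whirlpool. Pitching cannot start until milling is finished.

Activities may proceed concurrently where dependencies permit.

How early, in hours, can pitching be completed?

Milling has no prerequisites, so it starts at hour 0 and finishes at hour 2.
The boil waits on milling (finishes hour 2, plus 2-hour gap → hour 4), so it starts at hour 4 and finishes at 4 + 4 = hour 8.
For whirlpool: the boil (finishes hour 8); milling (finishes hour 2). Taking the maximum gives a start of hour 8, and it finishes at 8 + 8 = hour 16.
Pitching needs all of whirlpool (finishes hour 16); milling (finishes hour 2). That puts its earliest start at hour 16; it finishes at 16 + 5 = hour 21.

21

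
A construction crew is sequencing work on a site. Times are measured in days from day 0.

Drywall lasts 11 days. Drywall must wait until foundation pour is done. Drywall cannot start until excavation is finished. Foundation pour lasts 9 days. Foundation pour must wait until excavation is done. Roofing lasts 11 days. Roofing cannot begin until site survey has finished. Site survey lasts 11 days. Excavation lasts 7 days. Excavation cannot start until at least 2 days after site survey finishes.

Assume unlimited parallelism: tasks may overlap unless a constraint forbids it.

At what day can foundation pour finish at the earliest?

29

Nothing blocks site survey, so it runs from day 0 to day 11.
Excavation cannot begin until site survey (finishes day 11, plus 2-day gap → day 13). It runs from day 13 to 13 + 7 = day 20.
Foundation pour cannot begin until excavation (finishes day 20). It runs from day 20 to 20 + 9 = day 29.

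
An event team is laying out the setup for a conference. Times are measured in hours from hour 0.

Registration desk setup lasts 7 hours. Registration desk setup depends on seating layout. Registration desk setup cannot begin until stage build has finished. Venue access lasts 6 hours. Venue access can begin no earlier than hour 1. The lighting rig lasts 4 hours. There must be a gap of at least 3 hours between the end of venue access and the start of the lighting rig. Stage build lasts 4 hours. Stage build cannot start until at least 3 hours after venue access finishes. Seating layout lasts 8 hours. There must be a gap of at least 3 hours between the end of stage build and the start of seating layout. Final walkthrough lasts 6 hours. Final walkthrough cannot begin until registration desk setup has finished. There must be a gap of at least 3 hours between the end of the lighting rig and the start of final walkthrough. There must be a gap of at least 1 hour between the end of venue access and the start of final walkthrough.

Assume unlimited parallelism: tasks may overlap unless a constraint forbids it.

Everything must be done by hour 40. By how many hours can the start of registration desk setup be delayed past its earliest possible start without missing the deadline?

Venue access cannot begin until its own release at hour 1. It runs from hour 1 to 1 + 6 = hour 7.
Stage build cannot begin until venue access (finishes hour 7, plus 3-hour gap → hour 10). It runs from hour 10 to 10 + 4 = hour 14.
Seating layout cannot begin until stage build (finishes hour 14, plus 3-hour gap → hour 17). It runs from hour 17 to 17 + 8 = hour 25.
Registration desk setup needs all of seating layout (finishes hour 25); stage build (finishes hour 14). That puts its earliest start at hour 25; it finishes at 25 + 7 = hour 32.

Working backward from the deadline:
To finish by hour 40, final walkthrough (duration 6) must start no later than hour 34.
Registration desk setup must finish before final walkthrough (must start by hour 34). With a 7-hour duration, registration desk setup must start by 34 − 7 = hour 27.
So registration desk setup can start as early as hour 25 and as late as hour 27, giving 27 − 25 = 2 hours of slack.

2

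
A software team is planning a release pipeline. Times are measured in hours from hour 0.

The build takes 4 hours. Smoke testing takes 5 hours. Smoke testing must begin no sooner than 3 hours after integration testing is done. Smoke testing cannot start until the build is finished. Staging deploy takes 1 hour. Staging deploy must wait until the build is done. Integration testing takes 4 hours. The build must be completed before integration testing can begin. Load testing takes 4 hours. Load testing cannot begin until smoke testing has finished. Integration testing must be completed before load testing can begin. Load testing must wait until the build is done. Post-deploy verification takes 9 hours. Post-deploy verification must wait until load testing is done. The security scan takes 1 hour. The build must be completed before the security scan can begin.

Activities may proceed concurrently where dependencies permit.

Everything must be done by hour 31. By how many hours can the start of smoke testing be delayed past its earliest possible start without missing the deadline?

The build has no prerequisites, so it starts at hour 0 and finishes at hour 4.
After the build (finishes hour 4), integration testing can start at hour 4 and finishes at hour 8.
Smoke testing has to wait for integration testing (finishes hour 8, plus 3-hour gap → hour 11); the build (finishes hour 4). The latest of these is hour 11, so smoke testing runs hour 11 to 11 + 5 = hour 16.

Working backward from the deadline:
To finish by hour 31, post-deploy verification (duration 9) must start no later than hour 22.
Load testing feeds into post-deploy verification (must start by hour 22); so load testing must finish by hour 22 and therefore start by hour 18.
Since load testing (must start by hour 18) depends on it, smoke testing must finish by hour 18. Backing off its 5-hour duration gives a latest start of hour 13.
So smoke testing can start as early as hour 11 and as late as hour 13, giving 13 − 11 = 2 hours of slack.

2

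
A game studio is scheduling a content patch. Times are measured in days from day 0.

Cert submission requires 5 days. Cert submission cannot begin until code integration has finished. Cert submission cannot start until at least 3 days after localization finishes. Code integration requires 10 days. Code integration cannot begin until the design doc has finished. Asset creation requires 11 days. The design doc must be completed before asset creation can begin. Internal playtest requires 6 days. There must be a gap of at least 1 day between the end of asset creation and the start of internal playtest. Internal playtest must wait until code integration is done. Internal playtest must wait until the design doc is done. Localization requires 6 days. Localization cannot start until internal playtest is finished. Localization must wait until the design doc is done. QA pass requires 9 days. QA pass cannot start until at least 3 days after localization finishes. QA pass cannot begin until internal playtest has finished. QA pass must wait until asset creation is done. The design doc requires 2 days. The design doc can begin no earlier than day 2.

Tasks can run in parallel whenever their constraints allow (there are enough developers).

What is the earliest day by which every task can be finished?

40

After its own release at day 2, the design doc can start at day 2 and finishes at day 4.
Code integration cannot begin until the design doc (finishes day 4). It runs from day 4 to 4 + 10 = day 14.
Asset creation cannot begin until the design doc (finishes day 4). It runs from day 4 to 4 + 11 = day 15.
Internal playtest has to wait for asset creation (finishes day 15, plus 1-day gap → day 16); code integration (finishes day 14); the design doc (finishes day 4). The latest of these is day 16, so internal playtest runs day 16 to 16 + 6 = day 22.
Localization has to wait for internal playtest (finishes day 22); the design doc (finishes day 4). The latest of these is day 22, so localization runs day 22 to 22 + 6 = day 28.
Cert submission needs all of code integration (finishes day 14); localization (finishes day 28, plus 3-day gap → day 31). That puts its earliest start at day 31; it finishes at 31 + 5 = day 36.
QA pass cannot start until localization (finishes day 28, plus 3-day gap → day 31); internal playtest (finishes day 22); asset creation (finishes day 15). The controlling bound is day 31, so QA pass finishes at 31 + 9 = day 40.
All tasks are finished once the last one completes. Finish times: The design doc at 4, Asset creation at 15, Code integration at 14, Internal playtest at 22, Localization at 28, QA pass at 40, Cert submission at 36. The latest is day 40.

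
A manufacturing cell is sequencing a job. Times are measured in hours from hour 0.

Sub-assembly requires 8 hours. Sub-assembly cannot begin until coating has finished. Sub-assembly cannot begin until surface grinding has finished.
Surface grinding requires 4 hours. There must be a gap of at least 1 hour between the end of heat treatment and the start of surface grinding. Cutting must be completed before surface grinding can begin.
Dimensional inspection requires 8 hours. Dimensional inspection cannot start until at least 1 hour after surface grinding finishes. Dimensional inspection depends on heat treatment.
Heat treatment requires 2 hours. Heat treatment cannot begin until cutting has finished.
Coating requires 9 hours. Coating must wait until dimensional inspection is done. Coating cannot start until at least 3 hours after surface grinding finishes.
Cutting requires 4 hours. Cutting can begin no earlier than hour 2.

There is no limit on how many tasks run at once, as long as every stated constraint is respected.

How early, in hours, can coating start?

Cutting cannot begin until its own release at hour 2. It runs from hour 2 to 2 + 4 = hour 6.
After cutting (finishes hour 6), heat treatment can start at hour 6 and finishes at hour 8.
Surface grinding has to wait for heat treatment (finishes hour 8, plus 1-hour gap → hour 9); cutting (finishes hour 6). The latest of these is hour 9, so surface grinding runs hour 9 to 9 + 4 = hour 13.
Dimensional inspection cannot start until surface grinding (finishes hour 13, plus 1-hour gap → hour 14); heat treatment (finishes hour 8). The controlling bound is hour 14, so dimensional inspection finishes at 14 + 8 = hour 22.
Coating waits on dimensional inspection (finishes hour 22); surface grinding (finishes hour 13, plus 3-hour gap → hour 16). The latest of these is hour 22, which is the earliest coating can start.

22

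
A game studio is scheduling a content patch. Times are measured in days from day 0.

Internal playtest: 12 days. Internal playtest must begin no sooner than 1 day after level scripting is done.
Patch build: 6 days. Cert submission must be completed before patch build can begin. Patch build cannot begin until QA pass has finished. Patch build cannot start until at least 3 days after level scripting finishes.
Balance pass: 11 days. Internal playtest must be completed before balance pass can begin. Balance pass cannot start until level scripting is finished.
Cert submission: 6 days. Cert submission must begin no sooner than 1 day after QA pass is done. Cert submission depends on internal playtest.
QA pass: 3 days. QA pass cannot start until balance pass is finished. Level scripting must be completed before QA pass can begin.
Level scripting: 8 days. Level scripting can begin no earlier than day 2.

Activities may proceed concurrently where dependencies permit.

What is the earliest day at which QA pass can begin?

Level scripting waits on its own release at day 2, so it starts at day 2 and finishes at 2 + 8 = day 10.
Internal playtest waits on level scripting (finishes day 10, plus 1-day gap → day 11), so it starts at day 11 and finishes at 11 + 12 = day 23.
For balance pass: internal playtest (finishes day 23); level scripting (finishes day 10). Taking the maximum gives a start of day 23, and it finishes at 23 + 11 = day 34.
QA pass waits on balance pass (finishes day 34); level scripting (finishes day 10). The latest of these is day 34, which is the earliest QA pass can start.

34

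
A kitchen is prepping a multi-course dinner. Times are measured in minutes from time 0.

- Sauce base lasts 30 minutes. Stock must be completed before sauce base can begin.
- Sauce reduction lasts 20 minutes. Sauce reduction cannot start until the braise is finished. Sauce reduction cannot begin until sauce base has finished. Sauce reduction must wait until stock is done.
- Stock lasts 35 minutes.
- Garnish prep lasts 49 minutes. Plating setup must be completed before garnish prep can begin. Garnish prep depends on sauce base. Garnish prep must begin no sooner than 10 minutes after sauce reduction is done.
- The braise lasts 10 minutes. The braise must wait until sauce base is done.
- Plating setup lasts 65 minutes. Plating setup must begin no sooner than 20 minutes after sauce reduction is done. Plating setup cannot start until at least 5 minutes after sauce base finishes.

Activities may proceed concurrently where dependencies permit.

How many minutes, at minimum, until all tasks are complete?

Nothing blocks stock, so it runs from minute 0 to minute 35.
After stock (finishes minute 35), sauce base can start at minute 35 and finishes at minute 65.
The braise cannot begin until sauce base (finishes minute 65). It runs from minute 65 to 65 + 10 = minute 75.
Sauce reduction has to wait for the braise (finishes minute 75); sauce base (finishes minute 65); stock (finishes minute 35). The latest of these is minute 75, so sauce reduction runs minute 75 to 75 + 20 = minute 95.
Plating setup has to wait for sauce reduction (finishes minute 95, plus 20-minute gap → minute 115); sauce base (finishes minute 65, plus 5-minute gap → minute 70). The latest of these is minute 115, so plating setup runs minute 115 to 115 + 65 = minute 180.
For garnish prep: plating setup (finishes minute 180); sauce base (finishes minute 65); sauce reduction (finishes minute 95, plus 10-minute gap → minute 105). Taking the maximum gives a start of minute 180, and it finishes at 180 + 49 = minute 229.
All tasks are finished once the last one completes. Finish times: Stock at 35, Sauce base at 65, The braise at 75, Sauce reduction at 95, Plating setup at 180, Garnish prep at 229. The latest is minute 229.

229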